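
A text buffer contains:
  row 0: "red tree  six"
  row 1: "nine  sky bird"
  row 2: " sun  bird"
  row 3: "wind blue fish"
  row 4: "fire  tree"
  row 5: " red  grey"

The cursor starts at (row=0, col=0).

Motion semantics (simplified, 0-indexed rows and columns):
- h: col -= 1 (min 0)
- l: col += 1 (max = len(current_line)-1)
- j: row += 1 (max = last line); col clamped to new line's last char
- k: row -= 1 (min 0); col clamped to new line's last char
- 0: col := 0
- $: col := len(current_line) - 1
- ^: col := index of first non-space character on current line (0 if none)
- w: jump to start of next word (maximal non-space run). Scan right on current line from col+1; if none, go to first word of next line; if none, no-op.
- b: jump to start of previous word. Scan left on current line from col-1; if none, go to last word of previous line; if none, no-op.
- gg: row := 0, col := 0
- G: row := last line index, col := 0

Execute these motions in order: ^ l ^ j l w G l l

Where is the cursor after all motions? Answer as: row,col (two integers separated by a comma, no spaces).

Answer: 5,2

Derivation:
After 1 (^): row=0 col=0 char='r'
After 2 (l): row=0 col=1 char='e'
After 3 (^): row=0 col=0 char='r'
After 4 (j): row=1 col=0 char='n'
After 5 (l): row=1 col=1 char='i'
After 6 (w): row=1 col=6 char='s'
After 7 (G): row=5 col=0 char='_'
After 8 (l): row=5 col=1 char='r'
After 9 (l): row=5 col=2 char='e'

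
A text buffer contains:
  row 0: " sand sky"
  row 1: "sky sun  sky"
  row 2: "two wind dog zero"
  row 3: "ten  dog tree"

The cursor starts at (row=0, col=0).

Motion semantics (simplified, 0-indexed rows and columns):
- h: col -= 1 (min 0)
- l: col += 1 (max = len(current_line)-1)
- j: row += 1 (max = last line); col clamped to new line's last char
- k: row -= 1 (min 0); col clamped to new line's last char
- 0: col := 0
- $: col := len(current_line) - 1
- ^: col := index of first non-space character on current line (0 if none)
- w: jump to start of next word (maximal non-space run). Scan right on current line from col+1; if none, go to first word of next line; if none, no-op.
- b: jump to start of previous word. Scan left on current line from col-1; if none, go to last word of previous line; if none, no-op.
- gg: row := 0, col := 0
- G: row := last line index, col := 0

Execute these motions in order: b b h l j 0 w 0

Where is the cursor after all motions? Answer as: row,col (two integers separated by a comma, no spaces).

Answer: 1,0

Derivation:
After 1 (b): row=0 col=0 char='_'
After 2 (b): row=0 col=0 char='_'
After 3 (h): row=0 col=0 char='_'
After 4 (l): row=0 col=1 char='s'
After 5 (j): row=1 col=1 char='k'
After 6 (0): row=1 col=0 char='s'
After 7 (w): row=1 col=4 char='s'
After 8 (0): row=1 col=0 char='s'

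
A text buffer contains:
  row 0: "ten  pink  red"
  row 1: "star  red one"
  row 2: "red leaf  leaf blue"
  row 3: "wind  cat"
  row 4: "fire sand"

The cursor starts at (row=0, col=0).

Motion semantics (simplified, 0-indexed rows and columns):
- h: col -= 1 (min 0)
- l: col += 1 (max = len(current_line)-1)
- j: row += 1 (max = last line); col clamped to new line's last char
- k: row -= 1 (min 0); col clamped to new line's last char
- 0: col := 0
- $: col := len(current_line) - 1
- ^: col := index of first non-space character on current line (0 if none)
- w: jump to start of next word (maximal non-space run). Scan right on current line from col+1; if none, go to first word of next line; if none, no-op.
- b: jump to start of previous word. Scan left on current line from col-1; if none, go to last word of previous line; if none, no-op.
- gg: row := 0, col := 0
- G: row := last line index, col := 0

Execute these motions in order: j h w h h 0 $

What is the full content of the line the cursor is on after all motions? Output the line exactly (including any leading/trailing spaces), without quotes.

Answer: star  red one

Derivation:
After 1 (j): row=1 col=0 char='s'
After 2 (h): row=1 col=0 char='s'
After 3 (w): row=1 col=6 char='r'
After 4 (h): row=1 col=5 char='_'
After 5 (h): row=1 col=4 char='_'
After 6 (0): row=1 col=0 char='s'
After 7 ($): row=1 col=12 char='e'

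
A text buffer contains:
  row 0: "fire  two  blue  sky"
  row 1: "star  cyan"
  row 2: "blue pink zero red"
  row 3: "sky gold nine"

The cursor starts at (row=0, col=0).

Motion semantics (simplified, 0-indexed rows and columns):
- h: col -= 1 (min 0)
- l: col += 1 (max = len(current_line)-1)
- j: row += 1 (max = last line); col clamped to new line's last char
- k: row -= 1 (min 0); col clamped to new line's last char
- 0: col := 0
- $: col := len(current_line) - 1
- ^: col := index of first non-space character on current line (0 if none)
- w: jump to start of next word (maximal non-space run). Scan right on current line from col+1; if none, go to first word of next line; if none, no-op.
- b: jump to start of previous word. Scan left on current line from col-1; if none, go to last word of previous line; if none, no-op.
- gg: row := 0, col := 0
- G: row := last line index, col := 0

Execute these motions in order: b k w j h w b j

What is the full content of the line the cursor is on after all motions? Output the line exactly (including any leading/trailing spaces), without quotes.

Answer: blue pink zero red

Derivation:
After 1 (b): row=0 col=0 char='f'
After 2 (k): row=0 col=0 char='f'
After 3 (w): row=0 col=6 char='t'
After 4 (j): row=1 col=6 char='c'
After 5 (h): row=1 col=5 char='_'
After 6 (w): row=1 col=6 char='c'
After 7 (b): row=1 col=0 char='s'
After 8 (j): row=2 col=0 char='b'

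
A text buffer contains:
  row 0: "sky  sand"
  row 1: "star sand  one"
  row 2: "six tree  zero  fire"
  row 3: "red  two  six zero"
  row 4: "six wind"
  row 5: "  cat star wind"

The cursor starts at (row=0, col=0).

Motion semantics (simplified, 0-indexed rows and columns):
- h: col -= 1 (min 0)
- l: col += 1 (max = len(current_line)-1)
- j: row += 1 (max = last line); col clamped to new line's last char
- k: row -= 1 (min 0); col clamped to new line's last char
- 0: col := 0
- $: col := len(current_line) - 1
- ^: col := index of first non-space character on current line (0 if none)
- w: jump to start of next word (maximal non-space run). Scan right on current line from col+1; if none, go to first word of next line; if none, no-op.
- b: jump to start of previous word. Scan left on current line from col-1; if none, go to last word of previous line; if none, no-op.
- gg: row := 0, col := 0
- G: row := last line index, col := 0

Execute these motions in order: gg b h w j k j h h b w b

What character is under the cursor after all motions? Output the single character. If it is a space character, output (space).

Answer: s

Derivation:
After 1 (gg): row=0 col=0 char='s'
After 2 (b): row=0 col=0 char='s'
After 3 (h): row=0 col=0 char='s'
After 4 (w): row=0 col=5 char='s'
After 5 (j): row=1 col=5 char='s'
After 6 (k): row=0 col=5 char='s'
After 7 (j): row=1 col=5 char='s'
After 8 (h): row=1 col=4 char='_'
After 9 (h): row=1 col=3 char='r'
After 10 (b): row=1 col=0 char='s'
After 11 (w): row=1 col=5 char='s'
After 12 (b): row=1 col=0 char='s'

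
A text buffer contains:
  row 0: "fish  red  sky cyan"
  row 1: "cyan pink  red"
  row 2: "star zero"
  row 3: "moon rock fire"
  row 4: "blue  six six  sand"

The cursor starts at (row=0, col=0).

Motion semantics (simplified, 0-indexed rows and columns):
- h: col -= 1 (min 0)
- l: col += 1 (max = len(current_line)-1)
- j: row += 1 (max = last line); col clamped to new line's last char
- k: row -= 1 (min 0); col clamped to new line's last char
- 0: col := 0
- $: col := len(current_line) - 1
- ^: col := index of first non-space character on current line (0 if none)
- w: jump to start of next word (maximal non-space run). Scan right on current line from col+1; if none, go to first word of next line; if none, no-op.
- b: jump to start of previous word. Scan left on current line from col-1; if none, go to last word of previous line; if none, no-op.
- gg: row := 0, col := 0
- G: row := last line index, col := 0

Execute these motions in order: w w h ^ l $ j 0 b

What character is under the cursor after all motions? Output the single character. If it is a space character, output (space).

Answer: c

Derivation:
After 1 (w): row=0 col=6 char='r'
After 2 (w): row=0 col=11 char='s'
After 3 (h): row=0 col=10 char='_'
After 4 (^): row=0 col=0 char='f'
After 5 (l): row=0 col=1 char='i'
After 6 ($): row=0 col=18 char='n'
After 7 (j): row=1 col=13 char='d'
After 8 (0): row=1 col=0 char='c'
After 9 (b): row=0 col=15 char='c'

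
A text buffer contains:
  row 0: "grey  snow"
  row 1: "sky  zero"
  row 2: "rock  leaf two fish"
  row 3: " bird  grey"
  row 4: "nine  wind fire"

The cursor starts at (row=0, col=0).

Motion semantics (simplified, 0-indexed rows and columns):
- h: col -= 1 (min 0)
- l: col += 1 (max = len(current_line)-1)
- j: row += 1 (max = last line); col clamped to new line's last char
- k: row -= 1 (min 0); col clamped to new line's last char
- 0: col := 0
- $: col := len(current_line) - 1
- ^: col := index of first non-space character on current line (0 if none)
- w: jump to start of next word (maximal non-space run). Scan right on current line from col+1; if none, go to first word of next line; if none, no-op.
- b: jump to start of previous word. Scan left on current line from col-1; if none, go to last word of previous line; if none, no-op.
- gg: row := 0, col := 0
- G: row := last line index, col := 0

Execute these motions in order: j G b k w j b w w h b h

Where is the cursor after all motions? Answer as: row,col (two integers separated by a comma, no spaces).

After 1 (j): row=1 col=0 char='s'
After 2 (G): row=4 col=0 char='n'
After 3 (b): row=3 col=7 char='g'
After 4 (k): row=2 col=7 char='e'
After 5 (w): row=2 col=11 char='t'
After 6 (j): row=3 col=10 char='y'
After 7 (b): row=3 col=7 char='g'
After 8 (w): row=4 col=0 char='n'
After 9 (w): row=4 col=6 char='w'
After 10 (h): row=4 col=5 char='_'
After 11 (b): row=4 col=0 char='n'
After 12 (h): row=4 col=0 char='n'

Answer: 4,0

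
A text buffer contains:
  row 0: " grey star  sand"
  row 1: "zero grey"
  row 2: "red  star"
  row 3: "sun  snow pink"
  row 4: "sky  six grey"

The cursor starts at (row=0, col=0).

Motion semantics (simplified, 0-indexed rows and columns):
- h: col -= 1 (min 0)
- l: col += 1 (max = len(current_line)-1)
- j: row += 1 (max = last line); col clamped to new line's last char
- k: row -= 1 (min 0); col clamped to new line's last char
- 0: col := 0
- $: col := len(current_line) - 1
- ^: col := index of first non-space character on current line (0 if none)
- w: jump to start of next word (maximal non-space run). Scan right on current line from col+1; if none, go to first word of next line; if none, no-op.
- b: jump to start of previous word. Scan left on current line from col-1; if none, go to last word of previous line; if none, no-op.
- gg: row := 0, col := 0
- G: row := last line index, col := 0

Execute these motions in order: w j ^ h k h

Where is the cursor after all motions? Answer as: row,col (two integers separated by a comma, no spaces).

Answer: 0,0

Derivation:
After 1 (w): row=0 col=1 char='g'
After 2 (j): row=1 col=1 char='e'
After 3 (^): row=1 col=0 char='z'
After 4 (h): row=1 col=0 char='z'
After 5 (k): row=0 col=0 char='_'
After 6 (h): row=0 col=0 char='_'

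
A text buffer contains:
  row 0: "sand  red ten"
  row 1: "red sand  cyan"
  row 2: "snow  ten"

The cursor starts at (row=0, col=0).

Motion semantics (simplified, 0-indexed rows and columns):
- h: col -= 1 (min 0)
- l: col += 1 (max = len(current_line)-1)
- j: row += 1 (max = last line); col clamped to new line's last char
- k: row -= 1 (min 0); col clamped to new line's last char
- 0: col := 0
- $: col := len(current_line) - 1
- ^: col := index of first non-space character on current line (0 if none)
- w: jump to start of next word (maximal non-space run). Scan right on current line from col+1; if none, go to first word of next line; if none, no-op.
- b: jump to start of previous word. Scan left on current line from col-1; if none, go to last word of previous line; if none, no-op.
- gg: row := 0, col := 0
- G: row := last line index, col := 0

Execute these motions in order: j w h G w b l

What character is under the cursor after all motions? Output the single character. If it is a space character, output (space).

After 1 (j): row=1 col=0 char='r'
After 2 (w): row=1 col=4 char='s'
After 3 (h): row=1 col=3 char='_'
After 4 (G): row=2 col=0 char='s'
After 5 (w): row=2 col=6 char='t'
After 6 (b): row=2 col=0 char='s'
After 7 (l): row=2 col=1 char='n'

Answer: n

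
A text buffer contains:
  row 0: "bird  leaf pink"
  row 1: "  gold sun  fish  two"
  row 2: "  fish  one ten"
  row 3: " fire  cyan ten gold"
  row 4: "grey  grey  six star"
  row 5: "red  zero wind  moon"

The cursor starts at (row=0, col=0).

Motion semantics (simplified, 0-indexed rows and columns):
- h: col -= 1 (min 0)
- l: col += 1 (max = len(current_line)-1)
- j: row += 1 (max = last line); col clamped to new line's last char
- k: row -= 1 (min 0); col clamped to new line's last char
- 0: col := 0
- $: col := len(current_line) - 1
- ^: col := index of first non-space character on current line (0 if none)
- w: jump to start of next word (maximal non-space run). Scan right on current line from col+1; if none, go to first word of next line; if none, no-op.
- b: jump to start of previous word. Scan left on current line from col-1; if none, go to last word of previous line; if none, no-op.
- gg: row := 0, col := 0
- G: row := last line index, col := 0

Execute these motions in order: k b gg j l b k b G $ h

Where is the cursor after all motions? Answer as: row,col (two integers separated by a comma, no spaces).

After 1 (k): row=0 col=0 char='b'
After 2 (b): row=0 col=0 char='b'
After 3 (gg): row=0 col=0 char='b'
After 4 (j): row=1 col=0 char='_'
After 5 (l): row=1 col=1 char='_'
After 6 (b): row=0 col=11 char='p'
After 7 (k): row=0 col=11 char='p'
After 8 (b): row=0 col=6 char='l'
After 9 (G): row=5 col=0 char='r'
After 10 ($): row=5 col=19 char='n'
After 11 (h): row=5 col=18 char='o'

Answer: 5,18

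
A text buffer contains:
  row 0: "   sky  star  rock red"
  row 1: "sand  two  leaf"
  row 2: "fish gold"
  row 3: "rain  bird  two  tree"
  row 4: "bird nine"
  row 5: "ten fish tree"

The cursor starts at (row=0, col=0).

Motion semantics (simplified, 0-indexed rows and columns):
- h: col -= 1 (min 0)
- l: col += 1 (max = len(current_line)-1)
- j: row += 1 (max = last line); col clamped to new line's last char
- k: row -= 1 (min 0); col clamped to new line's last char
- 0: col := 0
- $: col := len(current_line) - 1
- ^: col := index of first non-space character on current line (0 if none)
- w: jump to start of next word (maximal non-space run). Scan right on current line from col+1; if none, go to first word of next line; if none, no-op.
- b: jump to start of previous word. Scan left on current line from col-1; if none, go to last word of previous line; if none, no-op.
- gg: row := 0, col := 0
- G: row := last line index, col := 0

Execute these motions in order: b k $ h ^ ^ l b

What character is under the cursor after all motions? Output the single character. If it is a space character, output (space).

After 1 (b): row=0 col=0 char='_'
After 2 (k): row=0 col=0 char='_'
After 3 ($): row=0 col=21 char='d'
After 4 (h): row=0 col=20 char='e'
After 5 (^): row=0 col=3 char='s'
After 6 (^): row=0 col=3 char='s'
After 7 (l): row=0 col=4 char='k'
After 8 (b): row=0 col=3 char='s'

Answer: s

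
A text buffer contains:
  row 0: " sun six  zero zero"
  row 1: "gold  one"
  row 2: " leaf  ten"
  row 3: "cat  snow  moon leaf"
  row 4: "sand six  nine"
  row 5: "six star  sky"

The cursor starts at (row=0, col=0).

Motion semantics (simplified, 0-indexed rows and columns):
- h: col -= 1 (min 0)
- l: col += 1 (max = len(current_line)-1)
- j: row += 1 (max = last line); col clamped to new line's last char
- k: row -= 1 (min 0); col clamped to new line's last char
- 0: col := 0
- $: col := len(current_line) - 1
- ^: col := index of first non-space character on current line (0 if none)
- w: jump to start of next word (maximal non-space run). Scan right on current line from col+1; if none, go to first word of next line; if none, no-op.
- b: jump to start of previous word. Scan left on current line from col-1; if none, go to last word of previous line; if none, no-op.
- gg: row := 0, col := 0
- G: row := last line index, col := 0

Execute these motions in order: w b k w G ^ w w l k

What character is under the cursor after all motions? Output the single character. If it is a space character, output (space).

After 1 (w): row=0 col=1 char='s'
After 2 (b): row=0 col=1 char='s'
After 3 (k): row=0 col=1 char='s'
After 4 (w): row=0 col=5 char='s'
After 5 (G): row=5 col=0 char='s'
After 6 (^): row=5 col=0 char='s'
After 7 (w): row=5 col=4 char='s'
After 8 (w): row=5 col=10 char='s'
After 9 (l): row=5 col=11 char='k'
After 10 (k): row=4 col=11 char='i'

Answer: i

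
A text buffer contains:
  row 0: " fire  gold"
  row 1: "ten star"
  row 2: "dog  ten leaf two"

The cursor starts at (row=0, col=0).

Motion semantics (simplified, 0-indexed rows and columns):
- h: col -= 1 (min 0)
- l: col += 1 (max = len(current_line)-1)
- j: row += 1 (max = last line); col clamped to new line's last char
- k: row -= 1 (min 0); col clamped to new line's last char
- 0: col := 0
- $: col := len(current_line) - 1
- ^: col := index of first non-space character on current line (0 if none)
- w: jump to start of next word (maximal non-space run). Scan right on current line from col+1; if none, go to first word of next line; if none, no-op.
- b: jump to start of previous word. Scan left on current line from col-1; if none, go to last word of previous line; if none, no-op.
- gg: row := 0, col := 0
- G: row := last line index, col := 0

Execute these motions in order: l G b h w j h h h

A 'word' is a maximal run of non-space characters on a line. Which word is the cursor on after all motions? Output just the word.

Answer: dog

Derivation:
After 1 (l): row=0 col=1 char='f'
After 2 (G): row=2 col=0 char='d'
After 3 (b): row=1 col=4 char='s'
After 4 (h): row=1 col=3 char='_'
After 5 (w): row=1 col=4 char='s'
After 6 (j): row=2 col=4 char='_'
After 7 (h): row=2 col=3 char='_'
After 8 (h): row=2 col=2 char='g'
After 9 (h): row=2 col=1 char='o'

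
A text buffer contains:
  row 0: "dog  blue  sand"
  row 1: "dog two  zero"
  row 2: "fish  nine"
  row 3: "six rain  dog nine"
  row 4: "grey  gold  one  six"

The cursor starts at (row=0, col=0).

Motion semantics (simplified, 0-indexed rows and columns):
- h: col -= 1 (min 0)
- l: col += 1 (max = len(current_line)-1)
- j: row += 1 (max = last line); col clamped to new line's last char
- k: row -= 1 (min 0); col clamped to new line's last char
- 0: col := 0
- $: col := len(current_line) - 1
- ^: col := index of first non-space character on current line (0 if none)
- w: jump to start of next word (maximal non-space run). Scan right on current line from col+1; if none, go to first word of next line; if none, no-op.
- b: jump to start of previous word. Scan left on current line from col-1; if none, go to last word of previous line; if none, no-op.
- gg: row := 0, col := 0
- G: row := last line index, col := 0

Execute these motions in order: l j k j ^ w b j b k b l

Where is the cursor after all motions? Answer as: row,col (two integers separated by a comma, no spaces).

After 1 (l): row=0 col=1 char='o'
After 2 (j): row=1 col=1 char='o'
After 3 (k): row=0 col=1 char='o'
After 4 (j): row=1 col=1 char='o'
After 5 (^): row=1 col=0 char='d'
After 6 (w): row=1 col=4 char='t'
After 7 (b): row=1 col=0 char='d'
After 8 (j): row=2 col=0 char='f'
After 9 (b): row=1 col=9 char='z'
After 10 (k): row=0 col=9 char='_'
After 11 (b): row=0 col=5 char='b'
After 12 (l): row=0 col=6 char='l'

Answer: 0,6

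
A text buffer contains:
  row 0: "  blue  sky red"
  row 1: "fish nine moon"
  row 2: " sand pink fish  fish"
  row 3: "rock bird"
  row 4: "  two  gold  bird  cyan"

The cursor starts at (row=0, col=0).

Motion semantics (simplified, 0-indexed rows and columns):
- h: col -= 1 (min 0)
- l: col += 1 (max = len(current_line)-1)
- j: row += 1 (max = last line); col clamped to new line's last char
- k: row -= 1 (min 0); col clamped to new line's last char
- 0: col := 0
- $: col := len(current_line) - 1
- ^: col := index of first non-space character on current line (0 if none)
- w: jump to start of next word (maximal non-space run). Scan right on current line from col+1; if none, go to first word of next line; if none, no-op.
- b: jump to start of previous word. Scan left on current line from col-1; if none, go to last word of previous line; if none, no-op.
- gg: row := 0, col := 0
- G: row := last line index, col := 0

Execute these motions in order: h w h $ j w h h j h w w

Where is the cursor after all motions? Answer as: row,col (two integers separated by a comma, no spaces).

After 1 (h): row=0 col=0 char='_'
After 2 (w): row=0 col=2 char='b'
After 3 (h): row=0 col=1 char='_'
After 4 ($): row=0 col=14 char='d'
After 5 (j): row=1 col=13 char='n'
After 6 (w): row=2 col=1 char='s'
After 7 (h): row=2 col=0 char='_'
After 8 (h): row=2 col=0 char='_'
After 9 (j): row=3 col=0 char='r'
After 10 (h): row=3 col=0 char='r'
After 11 (w): row=3 col=5 char='b'
After 12 (w): row=4 col=2 char='t'

Answer: 4,2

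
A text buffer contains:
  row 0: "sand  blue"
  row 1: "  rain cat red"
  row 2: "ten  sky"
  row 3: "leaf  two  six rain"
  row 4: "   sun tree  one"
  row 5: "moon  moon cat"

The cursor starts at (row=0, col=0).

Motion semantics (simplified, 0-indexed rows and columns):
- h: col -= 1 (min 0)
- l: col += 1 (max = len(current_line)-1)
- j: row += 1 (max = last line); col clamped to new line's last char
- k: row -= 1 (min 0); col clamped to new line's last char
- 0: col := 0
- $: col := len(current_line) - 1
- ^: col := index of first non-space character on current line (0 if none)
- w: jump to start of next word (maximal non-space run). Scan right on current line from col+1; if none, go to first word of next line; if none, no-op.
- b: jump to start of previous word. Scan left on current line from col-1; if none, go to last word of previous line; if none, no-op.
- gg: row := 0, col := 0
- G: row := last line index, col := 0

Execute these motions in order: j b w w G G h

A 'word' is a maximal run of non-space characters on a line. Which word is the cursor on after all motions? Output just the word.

After 1 (j): row=1 col=0 char='_'
After 2 (b): row=0 col=6 char='b'
After 3 (w): row=1 col=2 char='r'
After 4 (w): row=1 col=7 char='c'
After 5 (G): row=5 col=0 char='m'
After 6 (G): row=5 col=0 char='m'
After 7 (h): row=5 col=0 char='m'

Answer: moon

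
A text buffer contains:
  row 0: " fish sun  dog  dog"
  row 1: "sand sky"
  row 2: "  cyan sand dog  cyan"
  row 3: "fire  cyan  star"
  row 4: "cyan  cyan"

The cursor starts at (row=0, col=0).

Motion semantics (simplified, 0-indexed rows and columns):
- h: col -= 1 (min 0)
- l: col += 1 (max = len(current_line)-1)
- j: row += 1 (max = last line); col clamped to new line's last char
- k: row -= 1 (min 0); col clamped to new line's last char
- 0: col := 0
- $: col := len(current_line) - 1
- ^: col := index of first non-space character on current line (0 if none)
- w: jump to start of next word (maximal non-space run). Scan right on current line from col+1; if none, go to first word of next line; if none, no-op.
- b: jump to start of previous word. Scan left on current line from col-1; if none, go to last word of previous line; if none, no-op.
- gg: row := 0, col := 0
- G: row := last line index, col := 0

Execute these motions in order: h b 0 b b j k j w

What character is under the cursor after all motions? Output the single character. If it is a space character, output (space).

After 1 (h): row=0 col=0 char='_'
After 2 (b): row=0 col=0 char='_'
After 3 (0): row=0 col=0 char='_'
After 4 (b): row=0 col=0 char='_'
After 5 (b): row=0 col=0 char='_'
After 6 (j): row=1 col=0 char='s'
After 7 (k): row=0 col=0 char='_'
After 8 (j): row=1 col=0 char='s'
After 9 (w): row=1 col=5 char='s'

Answer: s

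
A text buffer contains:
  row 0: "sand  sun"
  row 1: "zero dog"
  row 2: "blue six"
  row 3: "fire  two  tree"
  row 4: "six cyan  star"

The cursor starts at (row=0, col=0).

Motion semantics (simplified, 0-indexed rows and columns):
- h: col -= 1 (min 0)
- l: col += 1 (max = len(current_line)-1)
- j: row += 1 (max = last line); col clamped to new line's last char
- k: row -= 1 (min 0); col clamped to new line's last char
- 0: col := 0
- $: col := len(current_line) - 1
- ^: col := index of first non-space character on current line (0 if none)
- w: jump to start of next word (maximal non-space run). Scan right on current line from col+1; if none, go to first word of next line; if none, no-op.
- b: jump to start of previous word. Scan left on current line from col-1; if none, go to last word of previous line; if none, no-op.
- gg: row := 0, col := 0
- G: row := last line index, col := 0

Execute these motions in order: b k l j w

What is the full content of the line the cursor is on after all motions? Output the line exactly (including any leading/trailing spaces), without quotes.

Answer: zero dog

Derivation:
After 1 (b): row=0 col=0 char='s'
After 2 (k): row=0 col=0 char='s'
After 3 (l): row=0 col=1 char='a'
After 4 (j): row=1 col=1 char='e'
After 5 (w): row=1 col=5 char='d'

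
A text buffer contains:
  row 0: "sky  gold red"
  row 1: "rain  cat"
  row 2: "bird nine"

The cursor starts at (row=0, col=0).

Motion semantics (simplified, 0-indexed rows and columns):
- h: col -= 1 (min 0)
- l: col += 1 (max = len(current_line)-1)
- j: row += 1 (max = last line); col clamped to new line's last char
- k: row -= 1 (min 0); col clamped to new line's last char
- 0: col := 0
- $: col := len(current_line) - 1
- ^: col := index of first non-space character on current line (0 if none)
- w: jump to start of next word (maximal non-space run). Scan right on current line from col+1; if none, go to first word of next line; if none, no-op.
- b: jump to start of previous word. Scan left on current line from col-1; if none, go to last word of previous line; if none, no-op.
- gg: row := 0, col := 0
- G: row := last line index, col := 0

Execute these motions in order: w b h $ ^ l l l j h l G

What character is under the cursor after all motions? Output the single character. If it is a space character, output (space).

After 1 (w): row=0 col=5 char='g'
After 2 (b): row=0 col=0 char='s'
After 3 (h): row=0 col=0 char='s'
After 4 ($): row=0 col=12 char='d'
After 5 (^): row=0 col=0 char='s'
After 6 (l): row=0 col=1 char='k'
After 7 (l): row=0 col=2 char='y'
After 8 (l): row=0 col=3 char='_'
After 9 (j): row=1 col=3 char='n'
After 10 (h): row=1 col=2 char='i'
After 11 (l): row=1 col=3 char='n'
After 12 (G): row=2 col=0 char='b'

Answer: b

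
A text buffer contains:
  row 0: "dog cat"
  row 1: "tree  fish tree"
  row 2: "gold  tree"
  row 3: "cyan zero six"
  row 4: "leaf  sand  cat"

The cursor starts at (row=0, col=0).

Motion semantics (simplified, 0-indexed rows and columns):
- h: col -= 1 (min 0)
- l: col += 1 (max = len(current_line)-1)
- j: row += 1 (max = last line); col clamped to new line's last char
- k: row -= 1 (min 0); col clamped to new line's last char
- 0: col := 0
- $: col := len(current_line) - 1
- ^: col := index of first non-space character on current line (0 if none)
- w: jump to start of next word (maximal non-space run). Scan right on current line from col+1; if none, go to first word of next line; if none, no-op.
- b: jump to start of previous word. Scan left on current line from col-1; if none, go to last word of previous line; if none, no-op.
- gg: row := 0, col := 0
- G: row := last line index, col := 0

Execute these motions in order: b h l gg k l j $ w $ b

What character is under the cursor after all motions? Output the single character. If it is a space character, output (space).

After 1 (b): row=0 col=0 char='d'
After 2 (h): row=0 col=0 char='d'
After 3 (l): row=0 col=1 char='o'
After 4 (gg): row=0 col=0 char='d'
After 5 (k): row=0 col=0 char='d'
After 6 (l): row=0 col=1 char='o'
After 7 (j): row=1 col=1 char='r'
After 8 ($): row=1 col=14 char='e'
After 9 (w): row=2 col=0 char='g'
After 10 ($): row=2 col=9 char='e'
After 11 (b): row=2 col=6 char='t'

Answer: t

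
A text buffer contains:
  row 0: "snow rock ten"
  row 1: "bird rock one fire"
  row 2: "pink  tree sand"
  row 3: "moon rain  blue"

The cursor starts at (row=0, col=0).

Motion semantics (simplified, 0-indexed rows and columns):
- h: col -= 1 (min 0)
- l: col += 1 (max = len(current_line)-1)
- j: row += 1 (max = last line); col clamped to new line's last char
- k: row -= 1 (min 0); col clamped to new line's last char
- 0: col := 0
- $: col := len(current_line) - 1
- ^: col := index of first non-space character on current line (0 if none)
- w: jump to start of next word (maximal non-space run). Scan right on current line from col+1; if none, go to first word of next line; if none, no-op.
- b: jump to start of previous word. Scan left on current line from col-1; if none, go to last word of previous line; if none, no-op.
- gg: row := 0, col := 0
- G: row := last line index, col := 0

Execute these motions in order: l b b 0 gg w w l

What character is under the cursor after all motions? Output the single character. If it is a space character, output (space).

After 1 (l): row=0 col=1 char='n'
After 2 (b): row=0 col=0 char='s'
After 3 (b): row=0 col=0 char='s'
After 4 (0): row=0 col=0 char='s'
After 5 (gg): row=0 col=0 char='s'
After 6 (w): row=0 col=5 char='r'
After 7 (w): row=0 col=10 char='t'
After 8 (l): row=0 col=11 char='e'

Answer: e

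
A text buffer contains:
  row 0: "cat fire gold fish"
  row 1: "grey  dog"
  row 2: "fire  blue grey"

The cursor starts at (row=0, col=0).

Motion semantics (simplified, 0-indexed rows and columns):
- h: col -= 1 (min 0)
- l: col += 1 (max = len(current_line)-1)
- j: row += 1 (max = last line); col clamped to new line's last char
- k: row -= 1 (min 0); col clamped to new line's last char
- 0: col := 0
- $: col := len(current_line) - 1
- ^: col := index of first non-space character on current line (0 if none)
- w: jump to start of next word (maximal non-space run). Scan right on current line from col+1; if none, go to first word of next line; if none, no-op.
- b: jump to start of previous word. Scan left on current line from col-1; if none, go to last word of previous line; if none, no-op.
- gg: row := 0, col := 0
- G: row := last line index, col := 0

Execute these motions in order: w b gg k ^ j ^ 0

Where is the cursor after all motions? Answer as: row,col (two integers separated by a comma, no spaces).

Answer: 1,0

Derivation:
After 1 (w): row=0 col=4 char='f'
After 2 (b): row=0 col=0 char='c'
After 3 (gg): row=0 col=0 char='c'
After 4 (k): row=0 col=0 char='c'
After 5 (^): row=0 col=0 char='c'
After 6 (j): row=1 col=0 char='g'
After 7 (^): row=1 col=0 char='g'
After 8 (0): row=1 col=0 char='g'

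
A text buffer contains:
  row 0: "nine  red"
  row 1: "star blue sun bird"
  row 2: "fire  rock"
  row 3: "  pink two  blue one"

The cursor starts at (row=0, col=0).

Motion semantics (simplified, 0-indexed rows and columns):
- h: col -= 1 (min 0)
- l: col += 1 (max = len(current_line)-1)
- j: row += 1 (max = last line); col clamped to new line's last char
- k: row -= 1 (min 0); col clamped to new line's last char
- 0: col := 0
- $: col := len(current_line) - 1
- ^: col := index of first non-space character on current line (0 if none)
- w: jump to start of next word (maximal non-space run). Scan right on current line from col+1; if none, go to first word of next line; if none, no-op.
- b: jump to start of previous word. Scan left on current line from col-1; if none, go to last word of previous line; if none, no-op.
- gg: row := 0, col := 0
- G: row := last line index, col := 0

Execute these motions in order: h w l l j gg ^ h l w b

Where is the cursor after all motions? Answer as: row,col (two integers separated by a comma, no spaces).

Answer: 0,0

Derivation:
After 1 (h): row=0 col=0 char='n'
After 2 (w): row=0 col=6 char='r'
After 3 (l): row=0 col=7 char='e'
After 4 (l): row=0 col=8 char='d'
After 5 (j): row=1 col=8 char='e'
After 6 (gg): row=0 col=0 char='n'
After 7 (^): row=0 col=0 char='n'
After 8 (h): row=0 col=0 char='n'
After 9 (l): row=0 col=1 char='i'
After 10 (w): row=0 col=6 char='r'
After 11 (b): row=0 col=0 char='n'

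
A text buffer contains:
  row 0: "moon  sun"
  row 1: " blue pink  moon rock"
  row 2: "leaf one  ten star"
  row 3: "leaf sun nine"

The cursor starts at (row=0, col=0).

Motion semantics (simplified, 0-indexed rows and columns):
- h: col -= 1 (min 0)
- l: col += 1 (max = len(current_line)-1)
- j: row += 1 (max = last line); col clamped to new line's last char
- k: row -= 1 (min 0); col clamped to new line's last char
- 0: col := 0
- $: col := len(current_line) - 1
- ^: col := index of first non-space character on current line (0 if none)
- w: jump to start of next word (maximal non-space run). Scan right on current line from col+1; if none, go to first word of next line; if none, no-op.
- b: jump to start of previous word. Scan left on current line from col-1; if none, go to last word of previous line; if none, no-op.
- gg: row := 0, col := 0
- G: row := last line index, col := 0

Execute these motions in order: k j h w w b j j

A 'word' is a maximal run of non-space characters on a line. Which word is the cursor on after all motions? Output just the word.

After 1 (k): row=0 col=0 char='m'
After 2 (j): row=1 col=0 char='_'
After 3 (h): row=1 col=0 char='_'
After 4 (w): row=1 col=1 char='b'
After 5 (w): row=1 col=6 char='p'
After 6 (b): row=1 col=1 char='b'
After 7 (j): row=2 col=1 char='e'
After 8 (j): row=3 col=1 char='e'

Answer: leaf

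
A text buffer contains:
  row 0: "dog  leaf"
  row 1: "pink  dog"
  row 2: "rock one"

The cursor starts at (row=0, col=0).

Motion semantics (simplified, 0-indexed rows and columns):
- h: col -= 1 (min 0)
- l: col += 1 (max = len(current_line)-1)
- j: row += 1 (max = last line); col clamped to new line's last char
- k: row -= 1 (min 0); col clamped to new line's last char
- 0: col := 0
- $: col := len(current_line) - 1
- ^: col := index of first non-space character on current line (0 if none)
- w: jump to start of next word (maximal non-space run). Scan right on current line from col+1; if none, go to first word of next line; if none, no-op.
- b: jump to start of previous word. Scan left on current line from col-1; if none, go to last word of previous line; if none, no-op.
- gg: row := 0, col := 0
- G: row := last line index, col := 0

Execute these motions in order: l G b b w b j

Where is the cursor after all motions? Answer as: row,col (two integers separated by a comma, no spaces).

Answer: 2,0

Derivation:
After 1 (l): row=0 col=1 char='o'
After 2 (G): row=2 col=0 char='r'
After 3 (b): row=1 col=6 char='d'
After 4 (b): row=1 col=0 char='p'
After 5 (w): row=1 col=6 char='d'
After 6 (b): row=1 col=0 char='p'
After 7 (j): row=2 col=0 char='r'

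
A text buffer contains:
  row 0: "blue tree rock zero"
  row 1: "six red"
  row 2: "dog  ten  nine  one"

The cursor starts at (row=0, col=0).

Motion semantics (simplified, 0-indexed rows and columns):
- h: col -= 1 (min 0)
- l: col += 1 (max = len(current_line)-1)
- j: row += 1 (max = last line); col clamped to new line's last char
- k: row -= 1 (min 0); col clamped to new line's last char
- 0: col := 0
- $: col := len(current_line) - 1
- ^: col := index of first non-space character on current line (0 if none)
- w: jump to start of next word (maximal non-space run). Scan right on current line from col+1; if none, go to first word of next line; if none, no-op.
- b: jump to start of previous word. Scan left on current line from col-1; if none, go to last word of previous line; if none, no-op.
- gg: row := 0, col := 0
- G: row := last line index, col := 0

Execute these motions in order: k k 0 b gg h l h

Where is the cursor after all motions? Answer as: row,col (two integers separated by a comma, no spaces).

Answer: 0,0

Derivation:
After 1 (k): row=0 col=0 char='b'
After 2 (k): row=0 col=0 char='b'
After 3 (0): row=0 col=0 char='b'
After 4 (b): row=0 col=0 char='b'
After 5 (gg): row=0 col=0 char='b'
After 6 (h): row=0 col=0 char='b'
After 7 (l): row=0 col=1 char='l'
After 8 (h): row=0 col=0 char='b'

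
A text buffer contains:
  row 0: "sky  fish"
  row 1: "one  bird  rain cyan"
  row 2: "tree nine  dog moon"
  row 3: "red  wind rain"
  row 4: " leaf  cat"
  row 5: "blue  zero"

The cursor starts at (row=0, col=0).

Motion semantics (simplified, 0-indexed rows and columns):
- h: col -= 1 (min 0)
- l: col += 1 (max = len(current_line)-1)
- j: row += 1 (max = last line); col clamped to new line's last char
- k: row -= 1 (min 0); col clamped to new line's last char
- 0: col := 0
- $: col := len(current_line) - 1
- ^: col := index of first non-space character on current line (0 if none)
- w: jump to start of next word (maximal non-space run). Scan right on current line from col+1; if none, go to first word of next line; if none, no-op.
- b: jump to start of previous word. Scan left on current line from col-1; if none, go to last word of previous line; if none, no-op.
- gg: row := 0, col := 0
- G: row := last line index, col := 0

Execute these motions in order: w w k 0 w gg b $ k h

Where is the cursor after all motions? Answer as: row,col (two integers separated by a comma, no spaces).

After 1 (w): row=0 col=5 char='f'
After 2 (w): row=1 col=0 char='o'
After 3 (k): row=0 col=0 char='s'
After 4 (0): row=0 col=0 char='s'
After 5 (w): row=0 col=5 char='f'
After 6 (gg): row=0 col=0 char='s'
After 7 (b): row=0 col=0 char='s'
After 8 ($): row=0 col=8 char='h'
After 9 (k): row=0 col=8 char='h'
After 10 (h): row=0 col=7 char='s'

Answer: 0,7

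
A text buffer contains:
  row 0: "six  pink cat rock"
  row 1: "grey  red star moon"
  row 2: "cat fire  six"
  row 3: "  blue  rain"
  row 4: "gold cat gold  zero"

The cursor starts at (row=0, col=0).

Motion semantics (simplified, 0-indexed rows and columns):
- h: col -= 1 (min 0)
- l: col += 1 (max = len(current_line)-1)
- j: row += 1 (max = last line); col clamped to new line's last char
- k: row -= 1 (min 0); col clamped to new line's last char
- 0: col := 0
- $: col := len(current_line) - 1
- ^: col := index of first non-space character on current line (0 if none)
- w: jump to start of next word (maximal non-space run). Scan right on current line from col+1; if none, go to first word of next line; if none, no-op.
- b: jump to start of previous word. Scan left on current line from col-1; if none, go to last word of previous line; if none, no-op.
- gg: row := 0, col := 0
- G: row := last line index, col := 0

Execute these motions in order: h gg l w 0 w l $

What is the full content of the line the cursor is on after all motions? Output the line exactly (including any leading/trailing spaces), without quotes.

Answer: six  pink cat rock

Derivation:
After 1 (h): row=0 col=0 char='s'
After 2 (gg): row=0 col=0 char='s'
After 3 (l): row=0 col=1 char='i'
After 4 (w): row=0 col=5 char='p'
After 5 (0): row=0 col=0 char='s'
After 6 (w): row=0 col=5 char='p'
After 7 (l): row=0 col=6 char='i'
After 8 ($): row=0 col=17 char='k'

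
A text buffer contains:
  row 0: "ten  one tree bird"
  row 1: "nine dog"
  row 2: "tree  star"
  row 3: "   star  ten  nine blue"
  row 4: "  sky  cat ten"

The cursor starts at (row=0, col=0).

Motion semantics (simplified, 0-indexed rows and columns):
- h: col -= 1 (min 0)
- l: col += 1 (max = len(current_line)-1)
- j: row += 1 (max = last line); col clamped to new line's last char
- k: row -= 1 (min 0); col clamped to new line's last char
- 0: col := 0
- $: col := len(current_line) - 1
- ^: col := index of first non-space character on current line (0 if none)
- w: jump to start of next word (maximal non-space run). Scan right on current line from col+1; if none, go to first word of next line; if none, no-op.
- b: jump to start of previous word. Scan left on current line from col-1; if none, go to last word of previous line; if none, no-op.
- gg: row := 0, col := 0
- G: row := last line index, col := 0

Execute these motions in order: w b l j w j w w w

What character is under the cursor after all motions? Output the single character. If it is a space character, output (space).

Answer: t

Derivation:
After 1 (w): row=0 col=5 char='o'
After 2 (b): row=0 col=0 char='t'
After 3 (l): row=0 col=1 char='e'
After 4 (j): row=1 col=1 char='i'
After 5 (w): row=1 col=5 char='d'
After 6 (j): row=2 col=5 char='_'
After 7 (w): row=2 col=6 char='s'
After 8 (w): row=3 col=3 char='s'
After 9 (w): row=3 col=9 char='t'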